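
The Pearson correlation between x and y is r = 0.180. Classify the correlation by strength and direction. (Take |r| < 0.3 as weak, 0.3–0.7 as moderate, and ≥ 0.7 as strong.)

weak positive

r = 0.180 > 0 so the relationship is positive.
|r| = 0.180, which falls in the weak range.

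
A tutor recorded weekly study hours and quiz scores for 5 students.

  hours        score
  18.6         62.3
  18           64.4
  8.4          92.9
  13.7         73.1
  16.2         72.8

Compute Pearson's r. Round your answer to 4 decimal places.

-0.9786

n = 5, Σx = 74.9, Σy = 365.5, Σx² = 1190.65, Σy² = 27302.51, Σxy = 5279.17
nΣxy − ΣxΣy = 26395.85 − 27375.95 = -980.1
nΣx² − (Σx)² = 5953.25 − 5610.01 = 343.24; nΣy² − (Σy)² = 136512.55 − 133590.25 = 2922.3
r = -980.1 / √(343.24 × 2922.3) = -980.1 / 1001.5240 ≈ -0.9786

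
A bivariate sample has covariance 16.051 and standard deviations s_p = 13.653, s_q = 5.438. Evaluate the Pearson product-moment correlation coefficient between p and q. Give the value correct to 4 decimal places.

r = Cov(p,q) / (s_p · s_q) = 16.051 / (13.653 × 5.438)
  = 16.051 / 74.2450 ≈ 0.2162

0.2162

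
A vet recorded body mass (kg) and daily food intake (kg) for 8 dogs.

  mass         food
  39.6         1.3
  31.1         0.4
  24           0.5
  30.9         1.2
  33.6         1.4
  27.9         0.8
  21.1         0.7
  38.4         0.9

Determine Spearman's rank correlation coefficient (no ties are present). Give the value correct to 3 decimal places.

0.595

Rank mass: 8, 5, 2, 4, 6, 3, 1, 7
Rank food: 7, 1, 2, 6, 8, 4, 3, 5
d = rank(mass) − rank(food): 1, 4, 0, -2, -2, -1, -2, 2; Σd² = 34
ρ = 1 − 6Σd² / [n(n²−1)] = 1 − 6×34 / (8×63) = 1 − 204/504 ≈ 0.595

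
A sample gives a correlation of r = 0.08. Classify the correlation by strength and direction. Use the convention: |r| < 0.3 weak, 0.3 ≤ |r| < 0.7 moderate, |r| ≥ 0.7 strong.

weak positive

r = 0.08 > 0 so the relationship is positive.
|r| = 0.08, which falls in the weak range.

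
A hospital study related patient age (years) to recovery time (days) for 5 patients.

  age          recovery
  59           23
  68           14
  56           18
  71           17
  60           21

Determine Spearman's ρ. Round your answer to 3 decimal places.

Rank age: 2, 4, 1, 5, 3
Rank recovery: 5, 1, 3, 2, 4
d = rank(age) − rank(recovery): -3, 3, -2, 3, -1; Σd² = 32
ρ = 1 − 6Σd² / [n(n²−1)] = 1 − 6×32 / (5×24) = 1 − 192/120 ≈ -0.600

-0.600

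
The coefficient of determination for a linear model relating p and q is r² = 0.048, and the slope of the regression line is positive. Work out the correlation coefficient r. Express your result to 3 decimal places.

|r| = √0.048 = 0.219
The association is positive, so r = 0.219.

0.219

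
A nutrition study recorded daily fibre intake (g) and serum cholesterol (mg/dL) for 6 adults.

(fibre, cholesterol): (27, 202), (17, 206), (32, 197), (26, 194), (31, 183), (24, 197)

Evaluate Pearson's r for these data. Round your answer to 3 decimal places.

-0.683

n = 6, Σx = 157, Σy = 1179, Σx² = 4255, Σy² = 231983, Σxy = 30705
nΣxy − ΣxΣy = 184230 − 185103 = -873
nΣx² − (Σx)² = 25530 − 24649 = 881; nΣy² − (Σy)² = 1391898 − 1390041 = 1857
r = -873 / √(881 × 1857) = -873 / 1279.0688 ≈ -0.683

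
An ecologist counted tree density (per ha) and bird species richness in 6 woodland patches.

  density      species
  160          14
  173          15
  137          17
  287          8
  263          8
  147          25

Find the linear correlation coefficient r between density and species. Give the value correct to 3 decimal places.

n = 6, Σx = 1167, Σy = 87, Σx² = 247445, Σy² = 1463, Σxy = 15239
nΣxy − ΣxΣy = 91434 − 101529 = -10095
nΣx² − (Σx)² = 1484670 − 1361889 = 122781; nΣy² − (Σy)² = 8778 − 7569 = 1209
r = -10095 / √(122781 × 1209) = -10095 / 12183.6870 ≈ -0.829

-0.829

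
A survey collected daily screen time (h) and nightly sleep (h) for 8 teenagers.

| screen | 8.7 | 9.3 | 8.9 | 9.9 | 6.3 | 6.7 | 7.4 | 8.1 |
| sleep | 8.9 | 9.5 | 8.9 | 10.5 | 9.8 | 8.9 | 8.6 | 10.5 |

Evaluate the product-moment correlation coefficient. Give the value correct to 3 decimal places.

0.286

n = 8, Σx = 65.3, Σy = 75.6, Σx² = 544.35, Σy² = 718.38, Σxy = 619
nΣxy − ΣxΣy = 4952 − 4936.68 = 15.32
nΣx² − (Σx)² = 4354.8 − 4264.09 = 90.71; nΣy² − (Σy)² = 5747.04 − 5715.36 = 31.68
r = 15.32 / √(90.71 × 31.68) = 15.32 / 53.6068 ≈ 0.286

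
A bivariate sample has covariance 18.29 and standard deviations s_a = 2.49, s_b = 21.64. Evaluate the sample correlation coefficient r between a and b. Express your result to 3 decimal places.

r = Cov(a,b) / (s_a · s_b) = 18.29 / (2.49 × 21.64)
  = 18.29 / 53.8836 ≈ 0.339

0.339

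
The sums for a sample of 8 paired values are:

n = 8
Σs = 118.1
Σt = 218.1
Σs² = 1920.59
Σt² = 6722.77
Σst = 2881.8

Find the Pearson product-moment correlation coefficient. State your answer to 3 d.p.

r = (nΣst − ΣsΣt) / √[(nΣs² − (Σs)²)(nΣt² − (Σt)²)]
Numerator: 8×2881.8 − 118.1×218.1 = -2703.21
Denominator: √[(15364.72 − 13947.61)(53782.16 − 47567.61)] = √[1417.11 × 6214.55] = 2967.6086
r = -2703.21 / 2967.6086 ≈ -0.911

-0.911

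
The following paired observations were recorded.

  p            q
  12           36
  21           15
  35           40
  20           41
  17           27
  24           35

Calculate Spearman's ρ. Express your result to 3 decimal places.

0.086

Rank p: 1, 4, 6, 3, 2, 5
Rank q: 4, 1, 5, 6, 2, 3
d = rank(p) − rank(q): -3, 3, 1, -3, 0, 2; Σd² = 32
ρ = 1 − 6Σd² / [n(n²−1)] = 1 − 6×32 / (6×35) = 1 − 192/210 ≈ 0.086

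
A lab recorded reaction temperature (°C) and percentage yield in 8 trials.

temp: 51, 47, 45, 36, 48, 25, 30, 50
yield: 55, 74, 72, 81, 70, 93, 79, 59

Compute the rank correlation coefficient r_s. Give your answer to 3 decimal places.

-0.952

Rank temp: 8, 5, 4, 3, 6, 1, 2, 7
Rank yield: 1, 5, 4, 7, 3, 8, 6, 2
d = rank(temp) − rank(yield): 7, 0, 0, -4, 3, -7, -4, 5; Σd² = 164
ρ = 1 − 6Σd² / [n(n²−1)] = 1 − 6×164 / (8×63) = 1 − 984/504 ≈ -0.952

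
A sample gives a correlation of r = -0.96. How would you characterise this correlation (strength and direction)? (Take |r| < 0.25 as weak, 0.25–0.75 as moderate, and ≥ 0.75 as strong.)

strong negative

r = -0.96 < 0 so the relationship is negative.
|r| = 0.96, which falls in the strong range.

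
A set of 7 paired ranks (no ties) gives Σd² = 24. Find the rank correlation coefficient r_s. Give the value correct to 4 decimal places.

ρ = 1 − 6Σd² / [n(n²−1)] = 1 − 6×24 / (7×48)
  = 1 − 144/336 = 1 − 0.42857 ≈ 0.5714

0.5714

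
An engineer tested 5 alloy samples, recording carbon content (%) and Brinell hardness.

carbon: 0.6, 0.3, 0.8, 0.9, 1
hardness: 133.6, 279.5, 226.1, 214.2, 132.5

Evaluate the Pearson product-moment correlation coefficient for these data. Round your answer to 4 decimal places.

-0.5630

n = 5, Σx = 3.6, Σy = 985.9, Σx² = 2.9, Σy² = 210528.31, Σxy = 670.17
nΣxy − ΣxΣy = 3350.85 − 3549.24 = -198.39
nΣx² − (Σx)² = 14.5 − 12.96 = 1.54; nΣy² − (Σy)² = 1052641.55 − 971998.81 = 80642.74
r = -198.39 / √(1.54 × 80642.74) = -198.39 / 352.4058 ≈ -0.5630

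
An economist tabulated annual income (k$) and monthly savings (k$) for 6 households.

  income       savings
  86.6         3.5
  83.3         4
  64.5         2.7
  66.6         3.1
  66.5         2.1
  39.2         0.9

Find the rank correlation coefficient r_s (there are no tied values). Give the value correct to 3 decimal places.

0.886

Rank income: 6, 5, 2, 4, 3, 1
Rank savings: 5, 6, 3, 4, 2, 1
d = rank(income) − rank(savings): 1, -1, -1, 0, 1, 0; Σd² = 4
ρ = 1 − 6Σd² / [n(n²−1)] = 1 − 6×4 / (6×35) = 1 − 24/210 ≈ 0.886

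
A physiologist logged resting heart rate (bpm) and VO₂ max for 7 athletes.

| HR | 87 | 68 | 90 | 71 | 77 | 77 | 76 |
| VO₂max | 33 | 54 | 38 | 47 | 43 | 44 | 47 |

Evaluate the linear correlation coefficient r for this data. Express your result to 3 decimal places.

n = 7, Σx = 546, Σy = 306, Σx² = 42968, Σy² = 13652, Σxy = 23571
nΣxy − ΣxΣy = 164997 − 167076 = -2079
nΣx² − (Σx)² = 300776 − 298116 = 2660; nΣy² − (Σy)² = 95564 − 93636 = 1928
r = -2079 / √(2660 × 1928) = -2079 / 2264.6148 ≈ -0.918

-0.918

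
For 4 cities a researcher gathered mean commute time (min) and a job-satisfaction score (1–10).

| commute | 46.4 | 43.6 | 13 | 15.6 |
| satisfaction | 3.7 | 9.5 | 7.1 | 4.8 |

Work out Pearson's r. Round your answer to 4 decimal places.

n = 4, Σx = 118.6, Σy = 25.1, Σx² = 4466.28, Σy² = 177.39, Σxy = 753.06
nΣxy − ΣxΣy = 3012.24 − 2976.86 = 35.38
nΣx² − (Σx)² = 17865.12 − 14065.96 = 3799.16; nΣy² − (Σy)² = 709.56 − 630.01 = 79.55
r = 35.38 / √(3799.16 × 79.55) = 35.38 / 549.7483 ≈ 0.0644

0.0644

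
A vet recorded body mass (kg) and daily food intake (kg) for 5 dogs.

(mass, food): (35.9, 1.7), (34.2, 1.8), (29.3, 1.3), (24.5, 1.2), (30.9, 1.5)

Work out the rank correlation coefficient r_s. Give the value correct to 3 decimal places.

Rank mass: 5, 4, 2, 1, 3
Rank food: 4, 5, 2, 1, 3
d = rank(mass) − rank(food): 1, -1, 0, 0, 0; Σd² = 2
ρ = 1 − 6Σd² / [n(n²−1)] = 1 − 6×2 / (5×24) = 1 − 12/120 ≈ 0.900

0.900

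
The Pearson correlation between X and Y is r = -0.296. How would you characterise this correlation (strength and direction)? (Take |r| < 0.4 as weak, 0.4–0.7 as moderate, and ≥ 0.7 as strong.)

r = -0.296 < 0 so the relationship is negative.
|r| = 0.296, which falls in the weak range.

weak negative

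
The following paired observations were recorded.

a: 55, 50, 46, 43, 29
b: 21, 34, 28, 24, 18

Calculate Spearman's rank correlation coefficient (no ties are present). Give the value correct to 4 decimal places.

0.4000

Rank a: 5, 4, 3, 2, 1
Rank b: 2, 5, 4, 3, 1
d = rank(a) − rank(b): 3, -1, -1, -1, 0; Σd² = 12
ρ = 1 − 6Σd² / [n(n²−1)] = 1 − 6×12 / (5×24) = 1 − 72/120 ≈ 0.4000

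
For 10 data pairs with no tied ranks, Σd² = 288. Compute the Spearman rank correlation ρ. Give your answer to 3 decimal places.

-0.745

ρ = 1 − 6Σd² / [n(n²−1)] = 1 − 6×288 / (10×99)
  = 1 − 1728/990 = 1 − 1.7455 ≈ -0.745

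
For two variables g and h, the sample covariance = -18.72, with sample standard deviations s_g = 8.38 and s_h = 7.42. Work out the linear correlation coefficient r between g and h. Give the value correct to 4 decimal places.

r = Cov(g,h) / (s_g · s_h) = -18.72 / (8.38 × 7.42)
  = -18.72 / 62.1796 ≈ -0.3011

-0.3011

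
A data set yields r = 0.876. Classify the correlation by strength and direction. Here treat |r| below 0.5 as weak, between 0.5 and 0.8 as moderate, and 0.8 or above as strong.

strong positive

r = 0.876 > 0 so the relationship is positive.
|r| = 0.876, which falls in the strong range.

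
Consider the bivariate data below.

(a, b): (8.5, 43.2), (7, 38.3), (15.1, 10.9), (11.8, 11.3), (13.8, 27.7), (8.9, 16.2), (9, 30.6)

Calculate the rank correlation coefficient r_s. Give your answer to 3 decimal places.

Rank a: 2, 1, 7, 5, 6, 3, 4
Rank b: 7, 6, 1, 2, 4, 3, 5
d = rank(a) − rank(b): -5, -5, 6, 3, 2, 0, -1; Σd² = 100
ρ = 1 − 6Σd² / [n(n²−1)] = 1 − 6×100 / (7×48) = 1 − 600/336 ≈ -0.786

-0.786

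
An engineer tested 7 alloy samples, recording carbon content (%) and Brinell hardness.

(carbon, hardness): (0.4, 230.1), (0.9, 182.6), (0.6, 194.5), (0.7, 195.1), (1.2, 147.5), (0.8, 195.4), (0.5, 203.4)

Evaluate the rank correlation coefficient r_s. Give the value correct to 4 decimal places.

-0.8571

Rank carbon: 1, 6, 3, 4, 7, 5, 2
Rank hardness: 7, 2, 3, 4, 1, 5, 6
d = rank(carbon) − rank(hardness): -6, 4, 0, 0, 6, 0, -4; Σd² = 104
ρ = 1 − 6Σd² / [n(n²−1)] = 1 − 6×104 / (7×48) = 1 − 624/336 ≈ -0.8571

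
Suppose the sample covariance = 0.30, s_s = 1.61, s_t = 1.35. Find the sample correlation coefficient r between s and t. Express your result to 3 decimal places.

0.138

r = Cov(s,t) / (s_s · s_t) = 0.30 / (1.61 × 1.35)
  = 0.30 / 2.1735 ≈ 0.138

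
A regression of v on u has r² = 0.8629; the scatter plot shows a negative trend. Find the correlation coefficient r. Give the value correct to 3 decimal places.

|r| = √0.8629 = 0.929
The association is negative, so r = −0.929.

-0.929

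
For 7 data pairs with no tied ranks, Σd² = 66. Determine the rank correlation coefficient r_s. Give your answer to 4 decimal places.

ρ = 1 − 6Σd² / [n(n²−1)] = 1 − 6×66 / (7×48)
  = 1 − 396/336 = 1 − 1.17857 ≈ -0.1786

-0.1786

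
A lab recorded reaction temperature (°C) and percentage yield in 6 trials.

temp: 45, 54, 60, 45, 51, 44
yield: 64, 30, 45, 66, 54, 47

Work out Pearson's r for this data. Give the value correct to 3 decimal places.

n = 6, Σx = 299, Σy = 306, Σx² = 15103, Σy² = 16502, Σxy = 14992
nΣxy − ΣxΣy = 89952 − 91494 = -1542
nΣx² − (Σx)² = 90618 − 89401 = 1217; nΣy² − (Σy)² = 99012 − 93636 = 5376
r = -1542 / √(1217 × 5376) = -1542 / 2557.8491 ≈ -0.603

-0.603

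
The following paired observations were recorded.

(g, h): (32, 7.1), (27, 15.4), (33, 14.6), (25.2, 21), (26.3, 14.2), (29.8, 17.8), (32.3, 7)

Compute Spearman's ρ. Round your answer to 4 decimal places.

Rank g: 5, 3, 7, 1, 2, 4, 6
Rank h: 2, 5, 4, 7, 3, 6, 1
d = rank(g) − rank(h): 3, -2, 3, -6, -1, -2, 5; Σd² = 88
ρ = 1 − 6Σd² / [n(n²−1)] = 1 − 6×88 / (7×48) = 1 − 528/336 ≈ -0.5714

-0.5714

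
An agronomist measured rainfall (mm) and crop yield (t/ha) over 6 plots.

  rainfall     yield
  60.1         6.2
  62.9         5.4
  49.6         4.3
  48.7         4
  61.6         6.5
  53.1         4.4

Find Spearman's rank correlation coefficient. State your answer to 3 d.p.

Rank rainfall: 4, 6, 2, 1, 5, 3
Rank yield: 5, 4, 2, 1, 6, 3
d = rank(rainfall) − rank(yield): -1, 2, 0, 0, -1, 0; Σd² = 6
ρ = 1 − 6Σd² / [n(n²−1)] = 1 − 6×6 / (6×35) = 1 − 36/210 ≈ 0.829

0.829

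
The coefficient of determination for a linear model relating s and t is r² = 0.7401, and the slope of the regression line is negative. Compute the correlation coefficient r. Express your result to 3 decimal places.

|r| = √0.7401 = 0.860
The association is negative, so r = −0.860.

-0.860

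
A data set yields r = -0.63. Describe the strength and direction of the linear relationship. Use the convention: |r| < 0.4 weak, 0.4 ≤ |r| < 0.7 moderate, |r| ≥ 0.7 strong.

r = -0.63 < 0 so the relationship is negative.
|r| = 0.63, which falls in the moderate range.

moderate negative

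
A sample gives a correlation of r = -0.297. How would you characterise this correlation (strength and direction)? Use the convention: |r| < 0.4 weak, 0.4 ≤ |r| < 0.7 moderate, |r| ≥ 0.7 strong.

r = -0.297 < 0 so the relationship is negative.
|r| = 0.297, which falls in the weak range.

weak negative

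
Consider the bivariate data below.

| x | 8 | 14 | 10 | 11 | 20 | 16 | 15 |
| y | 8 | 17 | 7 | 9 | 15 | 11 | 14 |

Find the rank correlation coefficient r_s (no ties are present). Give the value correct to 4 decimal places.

0.7143

Rank x: 1, 4, 2, 3, 7, 6, 5
Rank y: 2, 7, 1, 3, 6, 4, 5
d = rank(x) − rank(y): -1, -3, 1, 0, 1, 2, 0; Σd² = 16
ρ = 1 − 6Σd² / [n(n²−1)] = 1 − 6×16 / (7×48) = 1 − 96/336 ≈ 0.7143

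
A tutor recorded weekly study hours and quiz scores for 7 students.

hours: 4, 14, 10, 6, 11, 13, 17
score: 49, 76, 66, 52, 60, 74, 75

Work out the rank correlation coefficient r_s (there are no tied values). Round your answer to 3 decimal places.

0.929

Rank hours: 1, 6, 3, 2, 4, 5, 7
Rank score: 1, 7, 4, 2, 3, 5, 6
d = rank(hours) − rank(score): 0, -1, -1, 0, 1, 0, 1; Σd² = 4
ρ = 1 − 6Σd² / [n(n²−1)] = 1 − 6×4 / (7×48) = 1 − 24/336 ≈ 0.929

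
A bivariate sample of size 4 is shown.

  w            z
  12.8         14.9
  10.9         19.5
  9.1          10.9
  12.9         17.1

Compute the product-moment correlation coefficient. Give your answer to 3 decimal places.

0.513

n = 4, Σw = 45.7, Σz = 62.4, Σw² = 531.87, Σz² = 1013.48, Σwz = 723.05
nΣwz − ΣwΣz = 2892.2 − 2851.68 = 40.52
nΣw² − (Σw)² = 2127.48 − 2088.49 = 38.99; nΣz² − (Σz)² = 4053.92 − 3893.76 = 160.16
r = 40.52 / √(38.99 × 160.16) = 40.52 / 79.0230 ≈ 0.513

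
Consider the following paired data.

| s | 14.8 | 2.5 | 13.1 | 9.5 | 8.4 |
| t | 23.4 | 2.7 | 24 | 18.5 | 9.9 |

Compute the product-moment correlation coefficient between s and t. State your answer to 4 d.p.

0.9567

n = 5, Σs = 48.3, Σt = 78.5, Σs² = 557.71, Σt² = 1571.11, Σst = 926.38
nΣst − ΣsΣt = 4631.9 − 3791.55 = 840.35
nΣs² − (Σs)² = 2788.55 − 2332.89 = 455.66; nΣt² − (Σt)² = 7855.55 − 6162.25 = 1693.3
r = 840.35 / √(455.66 × 1693.3) = 840.35 / 878.3900 ≈ 0.9567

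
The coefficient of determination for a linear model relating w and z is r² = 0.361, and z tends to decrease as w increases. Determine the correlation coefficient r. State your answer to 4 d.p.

|r| = √0.361 = 0.6008
The association is negative, so r = −0.6008.

-0.6008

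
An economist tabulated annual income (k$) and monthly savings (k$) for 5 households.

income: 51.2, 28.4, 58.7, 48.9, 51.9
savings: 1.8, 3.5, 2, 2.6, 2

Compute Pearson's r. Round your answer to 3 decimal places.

-0.917

n = 5, Σx = 239.1, Σy = 11.9, Σx² = 11958.51, Σy² = 30.25, Σxy = 539.9
nΣxy − ΣxΣy = 2699.5 − 2845.29 = -145.79
nΣx² − (Σx)² = 59792.55 − 57168.81 = 2623.74; nΣy² − (Σy)² = 151.25 − 141.61 = 9.64
r = -145.79 / √(2623.74 × 9.64) = -145.79 / 159.0373 ≈ -0.917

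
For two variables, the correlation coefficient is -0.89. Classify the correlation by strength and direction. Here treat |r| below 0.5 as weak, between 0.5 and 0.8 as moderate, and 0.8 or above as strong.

r = -0.89 < 0 so the relationship is negative.
|r| = 0.89, which falls in the strong range.

strong negative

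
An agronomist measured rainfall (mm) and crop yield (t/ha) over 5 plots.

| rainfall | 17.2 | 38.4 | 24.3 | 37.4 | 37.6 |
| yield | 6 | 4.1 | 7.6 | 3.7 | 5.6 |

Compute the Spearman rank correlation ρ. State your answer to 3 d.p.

Rank rainfall: 1, 5, 2, 3, 4
Rank yield: 4, 2, 5, 1, 3
d = rank(rainfall) − rank(yield): -3, 3, -3, 2, 1; Σd² = 32
ρ = 1 − 6Σd² / [n(n²−1)] = 1 − 6×32 / (5×24) = 1 − 192/120 ≈ -0.600

-0.600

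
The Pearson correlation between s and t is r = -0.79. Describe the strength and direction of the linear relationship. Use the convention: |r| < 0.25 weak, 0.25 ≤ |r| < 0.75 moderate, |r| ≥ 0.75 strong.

strong negative

r = -0.79 < 0 so the relationship is negative.
|r| = 0.79, which falls in the strong range.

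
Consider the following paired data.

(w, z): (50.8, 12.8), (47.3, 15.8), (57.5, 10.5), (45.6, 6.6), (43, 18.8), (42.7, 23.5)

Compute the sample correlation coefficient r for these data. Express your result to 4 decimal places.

n = 6, Σw = 286.9, Σz = 88, Σw² = 13875.83, Σz² = 1472.98, Σwz = 4114.14
nΣwz − ΣwΣz = 24684.84 − 25247.2 = -562.36
nΣw² − (Σw)² = 83254.98 − 82311.61 = 943.37; nΣz² − (Σz)² = 8837.88 − 7744 = 1093.88
r = -562.36 / √(943.37 × 1093.88) = -562.36 / 1015.8413 ≈ -0.5536

-0.5536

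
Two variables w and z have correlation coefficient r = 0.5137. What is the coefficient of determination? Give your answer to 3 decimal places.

r² = (0.5137)² = 0.264

0.264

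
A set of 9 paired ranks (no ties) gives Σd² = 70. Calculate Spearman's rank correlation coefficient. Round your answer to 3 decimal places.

ρ = 1 − 6Σd² / [n(n²−1)] = 1 − 6×70 / (9×80)
  = 1 − 420/720 = 1 − 0.5833 ≈ 0.417

0.417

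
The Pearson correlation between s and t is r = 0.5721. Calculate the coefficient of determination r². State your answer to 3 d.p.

r² = (0.5721)² = 0.327

0.327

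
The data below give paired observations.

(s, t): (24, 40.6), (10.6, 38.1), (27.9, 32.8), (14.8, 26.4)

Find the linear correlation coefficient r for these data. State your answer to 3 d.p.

0.127

n = 4, Σs = 77.3, Σt = 137.9, Σs² = 1685.81, Σt² = 4872.77, Σst = 2684.1
nΣst − ΣsΣt = 10736.4 − 10659.67 = 76.73
nΣs² − (Σs)² = 6743.24 − 5975.29 = 767.95; nΣt² − (Σt)² = 19491.08 − 19016.41 = 474.67
r = 76.73 / √(767.95 × 474.67) = 76.73 / 603.7573 ≈ 0.127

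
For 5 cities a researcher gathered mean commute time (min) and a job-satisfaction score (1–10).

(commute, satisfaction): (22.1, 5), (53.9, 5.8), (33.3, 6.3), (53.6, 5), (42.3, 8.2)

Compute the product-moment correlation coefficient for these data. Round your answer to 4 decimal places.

n = 5, Σx = 205.2, Σy = 30.3, Σx² = 9164.76, Σy² = 190.57, Σxy = 1247.77
nΣxy − ΣxΣy = 6238.85 − 6217.56 = 21.29
nΣx² − (Σx)² = 45823.8 − 42107.04 = 3716.76; nΣy² − (Σy)² = 952.85 − 918.09 = 34.76
r = 21.29 / √(3716.76 × 34.76) = 21.29 / 359.4365 ≈ 0.0592

0.0592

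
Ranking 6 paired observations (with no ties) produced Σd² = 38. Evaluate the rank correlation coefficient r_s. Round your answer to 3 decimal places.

ρ = 1 − 6Σd² / [n(n²−1)] = 1 − 6×38 / (6×35)
  = 1 − 228/210 = 1 − 1.0857 ≈ -0.086

-0.086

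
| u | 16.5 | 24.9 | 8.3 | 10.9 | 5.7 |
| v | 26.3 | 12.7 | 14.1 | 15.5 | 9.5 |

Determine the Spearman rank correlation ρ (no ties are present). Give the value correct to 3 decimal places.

Rank u: 4, 5, 2, 3, 1
Rank v: 5, 2, 3, 4, 1
d = rank(u) − rank(v): -1, 3, -1, -1, 0; Σd² = 12
ρ = 1 − 6Σd² / [n(n²−1)] = 1 − 6×12 / (5×24) = 1 − 72/120 ≈ 0.400

0.400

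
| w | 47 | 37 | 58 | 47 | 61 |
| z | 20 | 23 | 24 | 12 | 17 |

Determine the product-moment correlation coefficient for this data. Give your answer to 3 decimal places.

-0.085

n = 5, Σw = 250, Σz = 96, Σw² = 12872, Σz² = 1938, Σwz = 4784
nΣwz − ΣwΣz = 23920 − 24000 = -80
nΣw² − (Σw)² = 64360 − 62500 = 1860; nΣz² − (Σz)² = 9690 − 9216 = 474
r = -80 / √(1860 × 474) = -80 / 938.9569 ≈ -0.085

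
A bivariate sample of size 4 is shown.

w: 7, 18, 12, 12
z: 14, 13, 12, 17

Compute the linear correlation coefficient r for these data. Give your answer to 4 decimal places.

n = 4, Σw = 49, Σz = 56, Σw² = 661, Σz² = 798, Σwz = 680
nΣwz − ΣwΣz = 2720 − 2744 = -24
nΣw² − (Σw)² = 2644 − 2401 = 243; nΣz² − (Σz)² = 3192 − 3136 = 56
r = -24 / √(243 × 56) = -24 / 116.6533 ≈ -0.2057

-0.2057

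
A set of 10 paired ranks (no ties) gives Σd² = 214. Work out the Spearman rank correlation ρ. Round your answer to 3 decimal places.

ρ = 1 − 6Σd² / [n(n²−1)] = 1 − 6×214 / (10×99)
  = 1 − 1284/990 = 1 − 1.2970 ≈ -0.297

-0.297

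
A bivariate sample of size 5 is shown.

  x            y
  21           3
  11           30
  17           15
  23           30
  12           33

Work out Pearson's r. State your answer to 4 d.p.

-0.4798

n = 5, Σx = 84, Σy = 111, Σx² = 1524, Σy² = 3123, Σxy = 1734
nΣxy − ΣxΣy = 8670 − 9324 = -654
nΣx² − (Σx)² = 7620 − 7056 = 564; nΣy² − (Σy)² = 15615 − 12321 = 3294
r = -654 / √(564 × 3294) = -654 / 1363.0172 ≈ -0.4798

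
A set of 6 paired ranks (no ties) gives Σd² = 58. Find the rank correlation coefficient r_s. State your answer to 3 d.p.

ρ = 1 − 6Σd² / [n(n²−1)] = 1 − 6×58 / (6×35)
  = 1 − 348/210 = 1 − 1.6571 ≈ -0.657

-0.657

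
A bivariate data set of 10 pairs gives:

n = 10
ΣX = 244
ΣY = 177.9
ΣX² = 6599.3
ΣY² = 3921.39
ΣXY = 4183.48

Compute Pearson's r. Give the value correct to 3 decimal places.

-0.225

r = (nΣXY − ΣXΣY) / √[(nΣX² − (ΣX)²)(nΣY² − (ΣY)²)]
Numerator: 10×4183.48 − 244×177.9 = -1572.8
Denominator: √[(65993 − 59536)(39213.9 − 31648.41)] = √[6457 × 7565.49] = 6989.3039
r = -1572.8 / 6989.3039 ≈ -0.225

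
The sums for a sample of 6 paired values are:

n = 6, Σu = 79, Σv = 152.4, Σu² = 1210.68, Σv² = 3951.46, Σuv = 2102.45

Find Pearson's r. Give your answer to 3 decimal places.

0.818

r = (nΣuv − ΣuΣv) / √[(nΣu² − (Σu)²)(nΣv² − (Σv)²)]
Numerator: 6×2102.45 − 79×152.4 = 575.1
Denominator: √[(7264.08 − 6241)(23708.76 − 23225.76)] = √[1023.08 × 483] = 702.9564
r = 575.1 / 702.9564 ≈ 0.818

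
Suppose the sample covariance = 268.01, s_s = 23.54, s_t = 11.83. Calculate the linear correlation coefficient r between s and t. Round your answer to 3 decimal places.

r = Cov(s,t) / (s_s · s_t) = 268.01 / (23.54 × 11.83)
  = 268.01 / 278.4782 ≈ 0.962

0.962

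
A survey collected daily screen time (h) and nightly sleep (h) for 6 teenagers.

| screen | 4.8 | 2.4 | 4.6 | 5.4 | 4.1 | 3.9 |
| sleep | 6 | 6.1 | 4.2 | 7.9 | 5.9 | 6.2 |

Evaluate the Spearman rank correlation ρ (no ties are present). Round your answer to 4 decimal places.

0.0857

Rank screen: 5, 1, 4, 6, 3, 2
Rank sleep: 3, 4, 1, 6, 2, 5
d = rank(screen) − rank(sleep): 2, -3, 3, 0, 1, -3; Σd² = 32
ρ = 1 − 6Σd² / [n(n²−1)] = 1 − 6×32 / (6×35) = 1 − 192/210 ≈ 0.0857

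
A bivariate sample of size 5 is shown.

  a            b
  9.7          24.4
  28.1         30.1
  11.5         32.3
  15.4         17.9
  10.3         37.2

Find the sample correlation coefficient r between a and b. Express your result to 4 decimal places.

-0.0691

n = 5, Σa = 75, Σb = 141.9, Σa² = 1359.2, Σb² = 4248.91, Σab = 2112.76
nΣab − ΣaΣb = 10563.8 − 10642.5 = -78.7
nΣa² − (Σa)² = 6796 − 5625 = 1171; nΣb² − (Σb)² = 21244.55 − 20135.61 = 1108.94
r = -78.7 / √(1171 × 1108.94) = -78.7 / 1139.5476 ≈ -0.0691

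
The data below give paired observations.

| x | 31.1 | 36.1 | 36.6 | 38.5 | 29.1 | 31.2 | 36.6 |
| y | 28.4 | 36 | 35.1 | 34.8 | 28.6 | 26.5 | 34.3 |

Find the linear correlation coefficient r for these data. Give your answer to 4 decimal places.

0.9072

n = 7, Σx = 239.2, Σy = 223.7, Σx² = 8252.04, Σy² = 7242.31, Σxy = 7721.74
nΣxy − ΣxΣy = 54052.18 − 53509.04 = 543.14
nΣx² − (Σx)² = 57764.28 − 57216.64 = 547.64; nΣy² − (Σy)² = 50696.17 − 50041.69 = 654.48
r = 543.14 / √(547.64 × 654.48) = 543.14 / 598.6814 ≈ 0.9072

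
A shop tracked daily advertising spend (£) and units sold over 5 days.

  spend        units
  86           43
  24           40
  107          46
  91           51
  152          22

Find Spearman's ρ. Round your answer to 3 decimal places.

-0.100

Rank spend: 2, 1, 4, 3, 5
Rank units: 3, 2, 4, 5, 1
d = rank(spend) − rank(units): -1, -1, 0, -2, 4; Σd² = 22
ρ = 1 − 6Σd² / [n(n²−1)] = 1 − 6×22 / (5×24) = 1 − 132/120 ≈ -0.100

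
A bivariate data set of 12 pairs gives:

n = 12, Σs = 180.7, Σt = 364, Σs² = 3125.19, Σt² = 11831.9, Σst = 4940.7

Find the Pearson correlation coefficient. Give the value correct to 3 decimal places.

-0.956

r = (nΣst − ΣsΣt) / √[(nΣs² − (Σs)²)(nΣt² − (Σt)²)]
Numerator: 12×4940.7 − 180.7×364 = -6486.4
Denominator: √[(37502.28 − 32652.49)(141982.8 − 132496)] = √[4849.79 × 9486.8] = 6782.9925
r = -6486.4 / 6782.9925 ≈ -0.956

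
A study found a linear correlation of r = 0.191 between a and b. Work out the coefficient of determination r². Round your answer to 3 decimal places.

0.036

r² = (0.191)² = 0.036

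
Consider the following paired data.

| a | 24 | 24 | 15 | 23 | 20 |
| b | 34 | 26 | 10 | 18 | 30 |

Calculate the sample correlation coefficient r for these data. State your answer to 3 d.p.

n = 5, Σa = 106, Σb = 118, Σa² = 2306, Σb² = 3156, Σab = 2604
nΣab − ΣaΣb = 13020 − 12508 = 512
nΣa² − (Σa)² = 11530 − 11236 = 294; nΣb² − (Σb)² = 15780 − 13924 = 1856
r = 512 / √(294 × 1856) = 512 / 738.6907 ≈ 0.693

0.693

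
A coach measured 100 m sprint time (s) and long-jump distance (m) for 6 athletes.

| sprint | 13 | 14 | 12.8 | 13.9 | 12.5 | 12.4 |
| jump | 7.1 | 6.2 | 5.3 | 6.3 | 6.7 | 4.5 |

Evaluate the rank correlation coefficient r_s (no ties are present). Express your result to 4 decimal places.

0.3143

Rank sprint: 4, 6, 3, 5, 2, 1
Rank jump: 6, 3, 2, 4, 5, 1
d = rank(sprint) − rank(jump): -2, 3, 1, 1, -3, 0; Σd² = 24
ρ = 1 − 6Σd² / [n(n²−1)] = 1 − 6×24 / (6×35) = 1 − 144/210 ≈ 0.3143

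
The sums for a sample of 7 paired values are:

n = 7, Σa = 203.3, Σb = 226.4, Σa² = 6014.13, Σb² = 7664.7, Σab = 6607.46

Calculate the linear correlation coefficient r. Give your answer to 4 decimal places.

0.1659

r = (nΣab − ΣaΣb) / √[(nΣa² − (Σa)²)(nΣb² − (Σb)²)]
Numerator: 7×6607.46 − 203.3×226.4 = 225.1
Denominator: √[(42098.91 − 41330.89)(53652.9 − 51256.96)] = √[768.02 × 2395.94] = 1356.5139
r = 225.1 / 1356.5139 ≈ 0.1659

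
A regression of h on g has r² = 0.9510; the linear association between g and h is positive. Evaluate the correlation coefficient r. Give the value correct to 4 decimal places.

|r| = √0.9510 = 0.9752
The association is positive, so r = 0.9752.

0.9752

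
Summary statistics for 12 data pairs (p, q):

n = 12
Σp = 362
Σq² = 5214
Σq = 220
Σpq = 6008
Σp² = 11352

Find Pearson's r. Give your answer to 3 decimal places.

-0.881

r = (nΣpq − ΣpΣq) / √[(nΣp² − (Σp)²)(nΣq² − (Σq)²)]
Numerator: 12×6008 − 362×220 = -7544
Denominator: √[(136224 − 131044)(62568 − 48400)] = √[5180 × 14168] = 8566.8104
r = -7544 / 8566.8104 ≈ -0.881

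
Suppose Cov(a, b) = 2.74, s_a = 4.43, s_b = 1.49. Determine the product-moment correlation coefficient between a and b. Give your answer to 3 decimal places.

r = Cov(a,b) / (s_a · s_b) = 2.74 / (4.43 × 1.49)
  = 2.74 / 6.6007 ≈ 0.415

0.415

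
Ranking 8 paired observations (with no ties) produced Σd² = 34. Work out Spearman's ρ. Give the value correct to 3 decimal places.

ρ = 1 − 6Σd² / [n(n²−1)] = 1 − 6×34 / (8×63)
  = 1 − 204/504 = 1 − 0.4048 ≈ 0.595

0.595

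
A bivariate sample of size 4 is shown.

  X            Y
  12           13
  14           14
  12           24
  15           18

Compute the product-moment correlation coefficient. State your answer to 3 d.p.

-0.189

n = 4, ΣX = 53, ΣY = 69, ΣX² = 709, ΣY² = 1265, ΣXY = 910
nΣXY − ΣXΣY = 3640 − 3657 = -17
nΣX² − (ΣX)² = 2836 − 2809 = 27; nΣY² − (ΣY)² = 5060 − 4761 = 299
r = -17 / √(27 × 299) = -17 / 89.8499 ≈ -0.189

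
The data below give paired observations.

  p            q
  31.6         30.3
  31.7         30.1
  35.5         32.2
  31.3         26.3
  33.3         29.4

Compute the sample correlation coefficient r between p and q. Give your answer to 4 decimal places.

n = 5, Σp = 163.4, Σq = 148.3, Σp² = 5352.28, Σq² = 4416.99, Σpq = 4856.96
nΣpq − ΣpΣq = 24284.8 − 24232.22 = 52.58
nΣp² − (Σp)² = 26761.4 − 26699.56 = 61.84; nΣq² − (Σq)² = 22084.95 − 21992.89 = 92.06
r = 52.58 / √(61.84 × 92.06) = 52.58 / 75.4519 ≈ 0.6969

0.6969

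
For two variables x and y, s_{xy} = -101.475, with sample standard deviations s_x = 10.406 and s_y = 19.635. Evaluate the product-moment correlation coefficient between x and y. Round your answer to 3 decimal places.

r = Cov(x,y) / (s_x · s_y) = -101.475 / (10.406 × 19.635)
  = -101.475 / 204.3218 ≈ -0.497

-0.497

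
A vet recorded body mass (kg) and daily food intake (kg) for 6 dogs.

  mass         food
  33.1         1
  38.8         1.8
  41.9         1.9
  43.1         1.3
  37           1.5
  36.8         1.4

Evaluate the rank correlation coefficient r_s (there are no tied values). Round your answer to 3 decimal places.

0.429

Rank mass: 1, 4, 5, 6, 3, 2
Rank food: 1, 5, 6, 2, 4, 3
d = rank(mass) − rank(food): 0, -1, -1, 4, -1, -1; Σd² = 20
ρ = 1 − 6Σd² / [n(n²−1)] = 1 − 6×20 / (6×35) = 1 − 120/210 ≈ 0.429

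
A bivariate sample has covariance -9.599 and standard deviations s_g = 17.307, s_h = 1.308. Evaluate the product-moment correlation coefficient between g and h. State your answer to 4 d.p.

-0.4240

r = Cov(g,h) / (s_g · s_h) = -9.599 / (17.307 × 1.308)
  = -9.599 / 22.6376 ≈ -0.4240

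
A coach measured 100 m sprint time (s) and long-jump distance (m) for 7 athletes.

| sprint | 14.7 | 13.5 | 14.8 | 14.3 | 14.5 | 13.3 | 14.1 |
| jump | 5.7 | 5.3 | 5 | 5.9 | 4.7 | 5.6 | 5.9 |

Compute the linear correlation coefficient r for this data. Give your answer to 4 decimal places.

-0.2503

n = 7, Σx = 99.2, Σy = 38.1, Σx² = 1407.82, Σy² = 208.65, Σxy = 539.53
nΣxy − ΣxΣy = 3776.71 − 3779.52 = -2.81
nΣx² − (Σx)² = 9854.74 − 9840.64 = 14.1; nΣy² − (Σy)² = 1460.55 − 1451.61 = 8.94
r = -2.81 / √(14.1 × 8.94) = -2.81 / 11.2274 ≈ -0.2503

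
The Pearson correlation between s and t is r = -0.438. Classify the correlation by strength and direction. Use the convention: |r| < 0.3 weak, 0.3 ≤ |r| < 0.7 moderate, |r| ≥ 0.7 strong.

r = -0.438 < 0 so the relationship is negative.
|r| = 0.438, which falls in the moderate range.

moderate negative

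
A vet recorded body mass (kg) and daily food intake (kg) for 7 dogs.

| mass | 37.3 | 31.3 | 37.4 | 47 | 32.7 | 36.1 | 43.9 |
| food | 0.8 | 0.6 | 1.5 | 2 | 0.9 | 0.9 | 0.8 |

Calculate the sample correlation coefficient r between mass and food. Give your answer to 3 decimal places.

0.657

n = 7, Σx = 265.7, Σy = 7.5, Σx² = 10278.45, Σy² = 9.51, Σxy = 295.76
nΣxy − ΣxΣy = 2070.32 − 1992.75 = 77.57
nΣx² − (Σx)² = 71949.15 − 70596.49 = 1352.66; nΣy² − (Σy)² = 66.57 − 56.25 = 10.32
r = 77.57 / √(1352.66 × 10.32) = 77.57 / 118.1501 ≈ 0.657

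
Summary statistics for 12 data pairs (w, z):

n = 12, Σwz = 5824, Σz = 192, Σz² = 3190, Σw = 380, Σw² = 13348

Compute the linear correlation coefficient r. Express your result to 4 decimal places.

-0.6500

r = (nΣwz − ΣwΣz) / √[(nΣw² − (Σw)²)(nΣz² − (Σz)²)]
Numerator: 12×5824 − 380×192 = -3072
Denominator: √[(160176 − 144400)(38280 − 36864)] = √[15776 × 1416] = 4726.3957
r = -3072 / 4726.3957 ≈ -0.6500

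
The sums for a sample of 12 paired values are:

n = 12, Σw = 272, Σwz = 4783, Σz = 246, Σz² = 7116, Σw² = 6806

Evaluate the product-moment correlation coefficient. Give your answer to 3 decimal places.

r = (nΣwz − ΣwΣz) / √[(nΣw² − (Σw)²)(nΣz² − (Σz)²)]
Numerator: 12×4783 − 272×246 = -9516
Denominator: √[(81672 − 73984)(85392 − 60516)] = √[7688 × 24876] = 13829.1969
r = -9516 / 13829.1969 ≈ -0.688

-0.688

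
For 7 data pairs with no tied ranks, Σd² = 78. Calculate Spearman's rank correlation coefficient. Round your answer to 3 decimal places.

ρ = 1 − 6Σd² / [n(n²−1)] = 1 − 6×78 / (7×48)
  = 1 − 468/336 = 1 − 1.3929 ≈ -0.393

-0.393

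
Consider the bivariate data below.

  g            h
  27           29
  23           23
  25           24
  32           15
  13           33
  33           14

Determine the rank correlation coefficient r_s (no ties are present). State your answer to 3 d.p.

Rank g: 4, 2, 3, 5, 1, 6
Rank h: 5, 3, 4, 2, 6, 1
d = rank(g) − rank(h): -1, -1, -1, 3, -5, 5; Σd² = 62
ρ = 1 − 6Σd² / [n(n²−1)] = 1 − 6×62 / (6×35) = 1 − 372/210 ≈ -0.771

-0.771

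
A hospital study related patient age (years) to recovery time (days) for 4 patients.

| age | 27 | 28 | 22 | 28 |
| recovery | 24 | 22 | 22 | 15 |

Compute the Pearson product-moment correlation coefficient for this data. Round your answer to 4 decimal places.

-0.3160

n = 4, Σx = 105, Σy = 83, Σx² = 2781, Σy² = 1769, Σxy = 2168
nΣxy − ΣxΣy = 8672 − 8715 = -43
nΣx² − (Σx)² = 11124 − 11025 = 99; nΣy² − (Σy)² = 7076 − 6889 = 187
r = -43 / √(99 × 187) = -43 / 136.0625 ≈ -0.3160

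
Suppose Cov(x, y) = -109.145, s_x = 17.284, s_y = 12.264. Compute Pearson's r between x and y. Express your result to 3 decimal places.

-0.515

r = Cov(x,y) / (s_x · s_y) = -109.145 / (17.284 × 12.264)
  = -109.145 / 211.9710 ≈ -0.515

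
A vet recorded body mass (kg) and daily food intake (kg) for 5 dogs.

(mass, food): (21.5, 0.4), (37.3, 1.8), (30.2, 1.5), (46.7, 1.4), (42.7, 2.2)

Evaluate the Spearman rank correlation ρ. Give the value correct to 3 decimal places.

0.400

Rank mass: 1, 3, 2, 5, 4
Rank food: 1, 4, 3, 2, 5
d = rank(mass) − rank(food): 0, -1, -1, 3, -1; Σd² = 12
ρ = 1 − 6Σd² / [n(n²−1)] = 1 − 6×12 / (5×24) = 1 − 72/120 ≈ 0.400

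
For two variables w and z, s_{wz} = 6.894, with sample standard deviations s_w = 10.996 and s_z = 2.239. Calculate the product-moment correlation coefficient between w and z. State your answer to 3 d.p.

r = Cov(w,z) / (s_w · s_z) = 6.894 / (10.996 × 2.239)
  = 6.894 / 24.6200 ≈ 0.280

0.280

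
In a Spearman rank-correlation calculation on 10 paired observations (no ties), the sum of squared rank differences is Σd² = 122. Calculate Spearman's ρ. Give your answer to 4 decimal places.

ρ = 1 − 6Σd² / [n(n²−1)] = 1 − 6×122 / (10×99)
  = 1 − 732/990 = 1 − 0.73939 ≈ 0.2606

0.2606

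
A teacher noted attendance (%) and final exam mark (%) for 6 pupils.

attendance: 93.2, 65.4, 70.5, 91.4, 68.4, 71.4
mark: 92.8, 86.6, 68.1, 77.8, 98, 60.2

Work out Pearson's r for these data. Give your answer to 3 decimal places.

0.149

n = 6, Σx = 460.3, Σy = 483.5, Σx² = 36064.13, Σy² = 40029.89, Σxy = 37226.05
nΣxy − ΣxΣy = 223356.3 − 222555.05 = 801.25
nΣx² − (Σx)² = 216384.78 − 211876.09 = 4508.69; nΣy² − (Σy)² = 240179.34 − 233772.25 = 6407.09
r = 801.25 / √(4508.69 × 6407.09) = 801.25 / 5374.7170 ≈ 0.149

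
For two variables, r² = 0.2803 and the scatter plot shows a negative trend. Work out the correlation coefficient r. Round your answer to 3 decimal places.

|r| = √0.2803 = 0.529
The association is negative, so r = −0.529.

-0.529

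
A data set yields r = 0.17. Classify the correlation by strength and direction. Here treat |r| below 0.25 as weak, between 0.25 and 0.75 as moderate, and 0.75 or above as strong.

r = 0.17 > 0 so the relationship is positive.
|r| = 0.17, which falls in the weak range.

weak positive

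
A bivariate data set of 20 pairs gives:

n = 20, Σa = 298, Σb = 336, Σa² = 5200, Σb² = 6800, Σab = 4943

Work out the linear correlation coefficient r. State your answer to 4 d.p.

-0.0677

r = (nΣab − ΣaΣb) / √[(nΣa² − (Σa)²)(nΣb² − (Σb)²)]
Numerator: 20×4943 − 298×336 = -1268
Denominator: √[(104000 − 88804)(136000 − 112896)] = √[15196 × 23104] = 18737.3526
r = -1268 / 18737.3526 ≈ -0.0677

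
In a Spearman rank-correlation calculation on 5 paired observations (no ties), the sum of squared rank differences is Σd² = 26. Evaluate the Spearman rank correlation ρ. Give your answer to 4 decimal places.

ρ = 1 − 6Σd² / [n(n²−1)] = 1 − 6×26 / (5×24)
  = 1 − 156/120 = 1 − 1.30000 ≈ -0.3000

-0.3000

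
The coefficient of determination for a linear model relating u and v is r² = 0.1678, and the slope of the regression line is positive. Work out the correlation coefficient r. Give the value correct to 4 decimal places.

|r| = √0.1678 = 0.4096
The association is positive, so r = 0.4096.

0.4096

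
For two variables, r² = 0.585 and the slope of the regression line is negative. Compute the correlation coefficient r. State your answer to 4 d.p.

|r| = √0.585 = 0.7649
The association is negative, so r = −0.7649.

-0.7649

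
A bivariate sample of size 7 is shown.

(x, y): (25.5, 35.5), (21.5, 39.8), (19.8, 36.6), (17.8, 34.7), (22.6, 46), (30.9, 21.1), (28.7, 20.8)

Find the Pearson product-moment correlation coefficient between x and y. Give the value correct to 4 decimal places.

n = 7, Σx = 166.8, Σy = 234.5, Σx² = 4110.64, Σy² = 8381.79, Σxy = 5391.84
nΣxy − ΣxΣy = 37742.88 − 39114.6 = -1371.72
nΣx² − (Σx)² = 28774.48 − 27822.24 = 952.24; nΣy² − (Σy)² = 58672.53 − 54990.25 = 3682.28
r = -1371.72 / √(952.24 × 3682.28) = -1371.72 / 1872.5422 ≈ -0.7325

-0.7325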